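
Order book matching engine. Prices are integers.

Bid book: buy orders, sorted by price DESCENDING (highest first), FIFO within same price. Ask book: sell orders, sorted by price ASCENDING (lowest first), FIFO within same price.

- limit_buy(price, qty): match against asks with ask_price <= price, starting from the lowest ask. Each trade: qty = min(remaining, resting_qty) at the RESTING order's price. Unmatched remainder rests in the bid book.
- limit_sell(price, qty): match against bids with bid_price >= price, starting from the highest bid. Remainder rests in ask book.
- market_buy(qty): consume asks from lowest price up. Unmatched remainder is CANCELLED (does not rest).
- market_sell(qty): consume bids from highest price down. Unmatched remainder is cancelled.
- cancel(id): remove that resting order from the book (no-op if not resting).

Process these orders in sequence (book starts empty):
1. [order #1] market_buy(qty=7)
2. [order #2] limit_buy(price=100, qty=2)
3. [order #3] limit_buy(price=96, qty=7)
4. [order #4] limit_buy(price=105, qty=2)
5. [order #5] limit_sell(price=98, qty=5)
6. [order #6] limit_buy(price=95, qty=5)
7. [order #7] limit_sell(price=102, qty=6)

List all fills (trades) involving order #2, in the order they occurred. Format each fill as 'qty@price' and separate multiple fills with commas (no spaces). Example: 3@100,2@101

After op 1 [order #1] market_buy(qty=7): fills=none; bids=[-] asks=[-]
After op 2 [order #2] limit_buy(price=100, qty=2): fills=none; bids=[#2:2@100] asks=[-]
After op 3 [order #3] limit_buy(price=96, qty=7): fills=none; bids=[#2:2@100 #3:7@96] asks=[-]
After op 4 [order #4] limit_buy(price=105, qty=2): fills=none; bids=[#4:2@105 #2:2@100 #3:7@96] asks=[-]
After op 5 [order #5] limit_sell(price=98, qty=5): fills=#4x#5:2@105 #2x#5:2@100; bids=[#3:7@96] asks=[#5:1@98]
After op 6 [order #6] limit_buy(price=95, qty=5): fills=none; bids=[#3:7@96 #6:5@95] asks=[#5:1@98]
After op 7 [order #7] limit_sell(price=102, qty=6): fills=none; bids=[#3:7@96 #6:5@95] asks=[#5:1@98 #7:6@102]

Answer: 2@100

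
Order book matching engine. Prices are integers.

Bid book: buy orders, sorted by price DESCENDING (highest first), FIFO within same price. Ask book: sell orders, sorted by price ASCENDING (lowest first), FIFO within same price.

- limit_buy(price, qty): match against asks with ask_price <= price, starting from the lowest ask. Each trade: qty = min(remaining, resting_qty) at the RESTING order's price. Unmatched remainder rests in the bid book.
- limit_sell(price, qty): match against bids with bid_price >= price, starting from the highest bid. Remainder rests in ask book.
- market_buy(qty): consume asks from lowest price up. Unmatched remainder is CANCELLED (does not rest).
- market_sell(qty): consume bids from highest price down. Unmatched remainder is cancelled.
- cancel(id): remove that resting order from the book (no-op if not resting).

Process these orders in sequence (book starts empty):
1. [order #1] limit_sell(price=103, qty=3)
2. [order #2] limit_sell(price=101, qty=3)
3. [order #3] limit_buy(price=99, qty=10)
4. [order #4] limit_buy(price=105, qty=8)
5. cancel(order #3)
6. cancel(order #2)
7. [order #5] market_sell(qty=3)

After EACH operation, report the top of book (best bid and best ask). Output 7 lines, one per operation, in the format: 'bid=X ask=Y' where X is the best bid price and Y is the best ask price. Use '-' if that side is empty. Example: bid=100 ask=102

Answer: bid=- ask=103
bid=- ask=101
bid=99 ask=101
bid=105 ask=-
bid=105 ask=-
bid=105 ask=-
bid=- ask=-

Derivation:
After op 1 [order #1] limit_sell(price=103, qty=3): fills=none; bids=[-] asks=[#1:3@103]
After op 2 [order #2] limit_sell(price=101, qty=3): fills=none; bids=[-] asks=[#2:3@101 #1:3@103]
After op 3 [order #3] limit_buy(price=99, qty=10): fills=none; bids=[#3:10@99] asks=[#2:3@101 #1:3@103]
After op 4 [order #4] limit_buy(price=105, qty=8): fills=#4x#2:3@101 #4x#1:3@103; bids=[#4:2@105 #3:10@99] asks=[-]
After op 5 cancel(order #3): fills=none; bids=[#4:2@105] asks=[-]
After op 6 cancel(order #2): fills=none; bids=[#4:2@105] asks=[-]
After op 7 [order #5] market_sell(qty=3): fills=#4x#5:2@105; bids=[-] asks=[-]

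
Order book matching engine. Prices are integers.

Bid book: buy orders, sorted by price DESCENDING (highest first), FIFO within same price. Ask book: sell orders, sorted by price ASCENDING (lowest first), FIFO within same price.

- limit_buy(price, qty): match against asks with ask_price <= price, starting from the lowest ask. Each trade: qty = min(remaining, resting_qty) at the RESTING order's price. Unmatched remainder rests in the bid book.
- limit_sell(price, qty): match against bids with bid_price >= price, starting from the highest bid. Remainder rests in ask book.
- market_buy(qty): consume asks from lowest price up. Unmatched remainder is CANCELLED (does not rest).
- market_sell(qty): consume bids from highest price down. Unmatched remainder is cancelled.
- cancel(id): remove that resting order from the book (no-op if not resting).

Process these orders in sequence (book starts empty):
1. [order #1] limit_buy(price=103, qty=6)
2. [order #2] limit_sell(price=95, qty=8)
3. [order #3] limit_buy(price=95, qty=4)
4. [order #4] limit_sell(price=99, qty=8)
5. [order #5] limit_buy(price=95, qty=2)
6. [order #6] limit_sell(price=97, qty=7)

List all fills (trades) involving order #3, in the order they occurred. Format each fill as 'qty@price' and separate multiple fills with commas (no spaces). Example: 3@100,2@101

After op 1 [order #1] limit_buy(price=103, qty=6): fills=none; bids=[#1:6@103] asks=[-]
After op 2 [order #2] limit_sell(price=95, qty=8): fills=#1x#2:6@103; bids=[-] asks=[#2:2@95]
After op 3 [order #3] limit_buy(price=95, qty=4): fills=#3x#2:2@95; bids=[#3:2@95] asks=[-]
After op 4 [order #4] limit_sell(price=99, qty=8): fills=none; bids=[#3:2@95] asks=[#4:8@99]
After op 5 [order #5] limit_buy(price=95, qty=2): fills=none; bids=[#3:2@95 #5:2@95] asks=[#4:8@99]
After op 6 [order #6] limit_sell(price=97, qty=7): fills=none; bids=[#3:2@95 #5:2@95] asks=[#6:7@97 #4:8@99]

Answer: 2@95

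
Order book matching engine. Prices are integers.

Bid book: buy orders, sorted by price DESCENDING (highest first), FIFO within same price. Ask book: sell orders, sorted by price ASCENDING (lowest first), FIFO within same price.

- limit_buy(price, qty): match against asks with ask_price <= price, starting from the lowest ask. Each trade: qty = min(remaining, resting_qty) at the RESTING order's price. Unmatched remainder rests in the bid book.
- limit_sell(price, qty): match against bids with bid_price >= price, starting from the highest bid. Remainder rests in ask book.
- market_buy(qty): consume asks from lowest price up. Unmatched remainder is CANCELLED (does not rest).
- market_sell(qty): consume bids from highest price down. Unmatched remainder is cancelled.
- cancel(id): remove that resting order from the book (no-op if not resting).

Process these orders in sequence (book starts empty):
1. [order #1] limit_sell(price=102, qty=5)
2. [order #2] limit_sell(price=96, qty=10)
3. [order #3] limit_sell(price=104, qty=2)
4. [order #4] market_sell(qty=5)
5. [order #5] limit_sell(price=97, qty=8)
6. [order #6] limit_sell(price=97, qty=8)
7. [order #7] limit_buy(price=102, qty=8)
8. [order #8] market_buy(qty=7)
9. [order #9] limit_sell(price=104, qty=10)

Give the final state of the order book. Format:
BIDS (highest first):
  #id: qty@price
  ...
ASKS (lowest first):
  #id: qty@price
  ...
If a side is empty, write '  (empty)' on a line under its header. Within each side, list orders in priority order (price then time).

Answer: BIDS (highest first):
  (empty)
ASKS (lowest first):
  #5: 3@97
  #6: 8@97
  #1: 5@102
  #3: 2@104
  #9: 10@104

Derivation:
After op 1 [order #1] limit_sell(price=102, qty=5): fills=none; bids=[-] asks=[#1:5@102]
After op 2 [order #2] limit_sell(price=96, qty=10): fills=none; bids=[-] asks=[#2:10@96 #1:5@102]
After op 3 [order #3] limit_sell(price=104, qty=2): fills=none; bids=[-] asks=[#2:10@96 #1:5@102 #3:2@104]
After op 4 [order #4] market_sell(qty=5): fills=none; bids=[-] asks=[#2:10@96 #1:5@102 #3:2@104]
After op 5 [order #5] limit_sell(price=97, qty=8): fills=none; bids=[-] asks=[#2:10@96 #5:8@97 #1:5@102 #3:2@104]
After op 6 [order #6] limit_sell(price=97, qty=8): fills=none; bids=[-] asks=[#2:10@96 #5:8@97 #6:8@97 #1:5@102 #3:2@104]
After op 7 [order #7] limit_buy(price=102, qty=8): fills=#7x#2:8@96; bids=[-] asks=[#2:2@96 #5:8@97 #6:8@97 #1:5@102 #3:2@104]
After op 8 [order #8] market_buy(qty=7): fills=#8x#2:2@96 #8x#5:5@97; bids=[-] asks=[#5:3@97 #6:8@97 #1:5@102 #3:2@104]
After op 9 [order #9] limit_sell(price=104, qty=10): fills=none; bids=[-] asks=[#5:3@97 #6:8@97 #1:5@102 #3:2@104 #9:10@104]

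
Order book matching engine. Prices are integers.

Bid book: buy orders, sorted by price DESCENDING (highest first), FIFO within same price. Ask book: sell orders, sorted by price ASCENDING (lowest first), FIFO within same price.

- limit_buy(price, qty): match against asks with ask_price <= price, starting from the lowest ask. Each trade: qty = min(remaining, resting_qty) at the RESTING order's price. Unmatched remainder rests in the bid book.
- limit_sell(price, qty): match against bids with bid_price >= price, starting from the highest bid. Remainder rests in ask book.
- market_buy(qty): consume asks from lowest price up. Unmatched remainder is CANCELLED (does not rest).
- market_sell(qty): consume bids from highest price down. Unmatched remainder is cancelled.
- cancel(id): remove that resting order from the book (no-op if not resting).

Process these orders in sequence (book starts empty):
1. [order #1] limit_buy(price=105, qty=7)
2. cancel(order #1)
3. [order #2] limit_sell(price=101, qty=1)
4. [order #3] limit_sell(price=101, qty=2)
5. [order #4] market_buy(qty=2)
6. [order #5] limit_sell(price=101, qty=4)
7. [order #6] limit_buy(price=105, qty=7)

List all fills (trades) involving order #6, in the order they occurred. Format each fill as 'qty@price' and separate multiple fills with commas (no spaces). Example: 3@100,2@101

After op 1 [order #1] limit_buy(price=105, qty=7): fills=none; bids=[#1:7@105] asks=[-]
After op 2 cancel(order #1): fills=none; bids=[-] asks=[-]
After op 3 [order #2] limit_sell(price=101, qty=1): fills=none; bids=[-] asks=[#2:1@101]
After op 4 [order #3] limit_sell(price=101, qty=2): fills=none; bids=[-] asks=[#2:1@101 #3:2@101]
After op 5 [order #4] market_buy(qty=2): fills=#4x#2:1@101 #4x#3:1@101; bids=[-] asks=[#3:1@101]
After op 6 [order #5] limit_sell(price=101, qty=4): fills=none; bids=[-] asks=[#3:1@101 #5:4@101]
After op 7 [order #6] limit_buy(price=105, qty=7): fills=#6x#3:1@101 #6x#5:4@101; bids=[#6:2@105] asks=[-]

Answer: 1@101,4@101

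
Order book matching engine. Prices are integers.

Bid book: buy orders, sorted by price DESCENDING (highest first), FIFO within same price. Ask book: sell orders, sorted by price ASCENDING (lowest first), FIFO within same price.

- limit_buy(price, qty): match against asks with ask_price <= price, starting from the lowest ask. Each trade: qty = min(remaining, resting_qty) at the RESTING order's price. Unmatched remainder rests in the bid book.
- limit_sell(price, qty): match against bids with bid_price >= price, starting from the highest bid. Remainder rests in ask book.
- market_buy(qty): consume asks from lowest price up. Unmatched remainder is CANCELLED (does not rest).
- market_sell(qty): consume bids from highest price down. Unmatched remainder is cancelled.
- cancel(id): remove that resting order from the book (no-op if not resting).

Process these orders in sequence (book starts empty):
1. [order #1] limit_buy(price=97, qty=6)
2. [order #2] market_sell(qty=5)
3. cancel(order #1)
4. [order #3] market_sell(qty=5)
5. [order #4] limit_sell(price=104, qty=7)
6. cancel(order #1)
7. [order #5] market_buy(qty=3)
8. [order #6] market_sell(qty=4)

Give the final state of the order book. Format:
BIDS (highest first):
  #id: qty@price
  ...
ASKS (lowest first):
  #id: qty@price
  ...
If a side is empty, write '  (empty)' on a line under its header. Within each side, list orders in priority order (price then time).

Answer: BIDS (highest first):
  (empty)
ASKS (lowest first):
  #4: 4@104

Derivation:
After op 1 [order #1] limit_buy(price=97, qty=6): fills=none; bids=[#1:6@97] asks=[-]
After op 2 [order #2] market_sell(qty=5): fills=#1x#2:5@97; bids=[#1:1@97] asks=[-]
After op 3 cancel(order #1): fills=none; bids=[-] asks=[-]
After op 4 [order #3] market_sell(qty=5): fills=none; bids=[-] asks=[-]
After op 5 [order #4] limit_sell(price=104, qty=7): fills=none; bids=[-] asks=[#4:7@104]
After op 6 cancel(order #1): fills=none; bids=[-] asks=[#4:7@104]
After op 7 [order #5] market_buy(qty=3): fills=#5x#4:3@104; bids=[-] asks=[#4:4@104]
After op 8 [order #6] market_sell(qty=4): fills=none; bids=[-] asks=[#4:4@104]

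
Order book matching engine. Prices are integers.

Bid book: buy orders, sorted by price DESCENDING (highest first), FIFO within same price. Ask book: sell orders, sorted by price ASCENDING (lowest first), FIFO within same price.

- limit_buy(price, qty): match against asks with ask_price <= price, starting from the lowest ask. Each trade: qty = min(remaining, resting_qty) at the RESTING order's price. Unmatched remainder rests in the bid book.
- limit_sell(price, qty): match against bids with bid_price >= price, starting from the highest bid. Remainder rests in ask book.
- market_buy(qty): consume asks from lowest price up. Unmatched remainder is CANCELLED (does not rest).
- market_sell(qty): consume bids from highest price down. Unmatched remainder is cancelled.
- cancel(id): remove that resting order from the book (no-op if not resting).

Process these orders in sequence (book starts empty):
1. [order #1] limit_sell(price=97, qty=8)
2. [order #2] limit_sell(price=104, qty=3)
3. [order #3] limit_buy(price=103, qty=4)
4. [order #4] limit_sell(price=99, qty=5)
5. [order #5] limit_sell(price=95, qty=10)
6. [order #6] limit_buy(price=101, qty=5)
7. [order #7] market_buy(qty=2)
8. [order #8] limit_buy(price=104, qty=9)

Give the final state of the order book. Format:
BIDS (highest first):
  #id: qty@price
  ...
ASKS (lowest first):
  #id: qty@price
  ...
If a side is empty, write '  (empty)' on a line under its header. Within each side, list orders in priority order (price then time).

After op 1 [order #1] limit_sell(price=97, qty=8): fills=none; bids=[-] asks=[#1:8@97]
After op 2 [order #2] limit_sell(price=104, qty=3): fills=none; bids=[-] asks=[#1:8@97 #2:3@104]
After op 3 [order #3] limit_buy(price=103, qty=4): fills=#3x#1:4@97; bids=[-] asks=[#1:4@97 #2:3@104]
After op 4 [order #4] limit_sell(price=99, qty=5): fills=none; bids=[-] asks=[#1:4@97 #4:5@99 #2:3@104]
After op 5 [order #5] limit_sell(price=95, qty=10): fills=none; bids=[-] asks=[#5:10@95 #1:4@97 #4:5@99 #2:3@104]
After op 6 [order #6] limit_buy(price=101, qty=5): fills=#6x#5:5@95; bids=[-] asks=[#5:5@95 #1:4@97 #4:5@99 #2:3@104]
After op 7 [order #7] market_buy(qty=2): fills=#7x#5:2@95; bids=[-] asks=[#5:3@95 #1:4@97 #4:5@99 #2:3@104]
After op 8 [order #8] limit_buy(price=104, qty=9): fills=#8x#5:3@95 #8x#1:4@97 #8x#4:2@99; bids=[-] asks=[#4:3@99 #2:3@104]

Answer: BIDS (highest first):
  (empty)
ASKS (lowest first):
  #4: 3@99
  #2: 3@104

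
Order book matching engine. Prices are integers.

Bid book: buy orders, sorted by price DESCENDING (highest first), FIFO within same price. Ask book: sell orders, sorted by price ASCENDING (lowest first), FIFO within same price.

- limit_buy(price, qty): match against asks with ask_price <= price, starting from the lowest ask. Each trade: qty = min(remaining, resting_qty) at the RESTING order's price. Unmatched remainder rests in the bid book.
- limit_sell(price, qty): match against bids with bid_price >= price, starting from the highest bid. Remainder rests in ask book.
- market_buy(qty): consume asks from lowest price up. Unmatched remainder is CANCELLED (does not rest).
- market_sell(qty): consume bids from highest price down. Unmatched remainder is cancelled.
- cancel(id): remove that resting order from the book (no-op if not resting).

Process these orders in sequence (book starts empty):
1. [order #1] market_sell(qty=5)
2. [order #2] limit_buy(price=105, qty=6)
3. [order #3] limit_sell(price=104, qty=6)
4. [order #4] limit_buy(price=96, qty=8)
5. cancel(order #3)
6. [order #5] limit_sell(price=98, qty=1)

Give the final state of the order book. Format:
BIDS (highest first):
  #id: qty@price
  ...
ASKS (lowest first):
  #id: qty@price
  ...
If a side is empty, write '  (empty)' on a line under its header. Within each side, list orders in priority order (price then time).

After op 1 [order #1] market_sell(qty=5): fills=none; bids=[-] asks=[-]
After op 2 [order #2] limit_buy(price=105, qty=6): fills=none; bids=[#2:6@105] asks=[-]
After op 3 [order #3] limit_sell(price=104, qty=6): fills=#2x#3:6@105; bids=[-] asks=[-]
After op 4 [order #4] limit_buy(price=96, qty=8): fills=none; bids=[#4:8@96] asks=[-]
After op 5 cancel(order #3): fills=none; bids=[#4:8@96] asks=[-]
After op 6 [order #5] limit_sell(price=98, qty=1): fills=none; bids=[#4:8@96] asks=[#5:1@98]

Answer: BIDS (highest first):
  #4: 8@96
ASKS (lowest first):
  #5: 1@98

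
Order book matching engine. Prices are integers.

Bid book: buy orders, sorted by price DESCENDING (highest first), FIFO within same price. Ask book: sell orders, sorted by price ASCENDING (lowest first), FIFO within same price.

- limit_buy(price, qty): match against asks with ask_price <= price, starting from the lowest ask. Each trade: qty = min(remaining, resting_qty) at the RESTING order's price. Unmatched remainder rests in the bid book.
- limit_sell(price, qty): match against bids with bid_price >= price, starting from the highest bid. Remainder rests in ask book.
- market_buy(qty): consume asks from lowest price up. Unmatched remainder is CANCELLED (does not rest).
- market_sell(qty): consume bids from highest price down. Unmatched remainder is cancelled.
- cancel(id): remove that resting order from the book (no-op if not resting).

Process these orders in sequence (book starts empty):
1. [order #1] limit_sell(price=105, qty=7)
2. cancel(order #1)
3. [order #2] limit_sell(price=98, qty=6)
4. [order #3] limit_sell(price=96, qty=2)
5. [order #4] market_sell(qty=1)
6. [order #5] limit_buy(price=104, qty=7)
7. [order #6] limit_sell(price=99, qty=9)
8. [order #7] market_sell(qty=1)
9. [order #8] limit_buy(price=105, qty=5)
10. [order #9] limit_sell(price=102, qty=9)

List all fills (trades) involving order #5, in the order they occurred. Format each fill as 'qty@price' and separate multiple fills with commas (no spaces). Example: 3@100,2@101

After op 1 [order #1] limit_sell(price=105, qty=7): fills=none; bids=[-] asks=[#1:7@105]
After op 2 cancel(order #1): fills=none; bids=[-] asks=[-]
After op 3 [order #2] limit_sell(price=98, qty=6): fills=none; bids=[-] asks=[#2:6@98]
After op 4 [order #3] limit_sell(price=96, qty=2): fills=none; bids=[-] asks=[#3:2@96 #2:6@98]
After op 5 [order #4] market_sell(qty=1): fills=none; bids=[-] asks=[#3:2@96 #2:6@98]
After op 6 [order #5] limit_buy(price=104, qty=7): fills=#5x#3:2@96 #5x#2:5@98; bids=[-] asks=[#2:1@98]
After op 7 [order #6] limit_sell(price=99, qty=9): fills=none; bids=[-] asks=[#2:1@98 #6:9@99]
After op 8 [order #7] market_sell(qty=1): fills=none; bids=[-] asks=[#2:1@98 #6:9@99]
After op 9 [order #8] limit_buy(price=105, qty=5): fills=#8x#2:1@98 #8x#6:4@99; bids=[-] asks=[#6:5@99]
After op 10 [order #9] limit_sell(price=102, qty=9): fills=none; bids=[-] asks=[#6:5@99 #9:9@102]

Answer: 2@96,5@98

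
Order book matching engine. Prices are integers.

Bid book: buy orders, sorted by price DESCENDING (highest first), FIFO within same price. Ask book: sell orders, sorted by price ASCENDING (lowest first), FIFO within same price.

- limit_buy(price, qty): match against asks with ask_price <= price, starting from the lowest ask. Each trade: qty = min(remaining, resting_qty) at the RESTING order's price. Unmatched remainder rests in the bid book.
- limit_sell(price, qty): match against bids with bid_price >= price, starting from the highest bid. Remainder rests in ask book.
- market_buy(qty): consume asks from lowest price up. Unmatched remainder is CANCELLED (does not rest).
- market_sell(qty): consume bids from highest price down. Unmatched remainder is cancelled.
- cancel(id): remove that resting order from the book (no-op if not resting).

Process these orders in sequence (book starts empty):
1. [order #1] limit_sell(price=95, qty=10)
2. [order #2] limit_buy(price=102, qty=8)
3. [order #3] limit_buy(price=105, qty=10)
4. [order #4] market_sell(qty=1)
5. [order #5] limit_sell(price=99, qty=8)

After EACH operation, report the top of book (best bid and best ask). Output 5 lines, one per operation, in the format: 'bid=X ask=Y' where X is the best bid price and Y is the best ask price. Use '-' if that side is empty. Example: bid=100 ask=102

Answer: bid=- ask=95
bid=- ask=95
bid=105 ask=-
bid=105 ask=-
bid=- ask=99

Derivation:
After op 1 [order #1] limit_sell(price=95, qty=10): fills=none; bids=[-] asks=[#1:10@95]
After op 2 [order #2] limit_buy(price=102, qty=8): fills=#2x#1:8@95; bids=[-] asks=[#1:2@95]
After op 3 [order #3] limit_buy(price=105, qty=10): fills=#3x#1:2@95; bids=[#3:8@105] asks=[-]
After op 4 [order #4] market_sell(qty=1): fills=#3x#4:1@105; bids=[#3:7@105] asks=[-]
After op 5 [order #5] limit_sell(price=99, qty=8): fills=#3x#5:7@105; bids=[-] asks=[#5:1@99]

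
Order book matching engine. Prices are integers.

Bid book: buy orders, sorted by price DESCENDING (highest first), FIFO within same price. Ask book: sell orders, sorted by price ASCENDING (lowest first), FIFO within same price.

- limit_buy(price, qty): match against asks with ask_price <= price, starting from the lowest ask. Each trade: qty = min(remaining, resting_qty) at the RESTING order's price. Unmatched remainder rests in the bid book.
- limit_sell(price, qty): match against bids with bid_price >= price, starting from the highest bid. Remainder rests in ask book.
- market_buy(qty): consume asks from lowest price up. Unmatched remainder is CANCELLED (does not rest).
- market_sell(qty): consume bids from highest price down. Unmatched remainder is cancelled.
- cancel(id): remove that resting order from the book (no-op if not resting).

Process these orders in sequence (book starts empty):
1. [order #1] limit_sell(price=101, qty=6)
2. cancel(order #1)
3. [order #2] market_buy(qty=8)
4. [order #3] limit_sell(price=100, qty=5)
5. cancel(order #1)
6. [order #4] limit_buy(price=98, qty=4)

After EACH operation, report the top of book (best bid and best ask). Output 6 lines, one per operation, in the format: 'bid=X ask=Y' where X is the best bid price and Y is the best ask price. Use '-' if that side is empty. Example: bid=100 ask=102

After op 1 [order #1] limit_sell(price=101, qty=6): fills=none; bids=[-] asks=[#1:6@101]
After op 2 cancel(order #1): fills=none; bids=[-] asks=[-]
After op 3 [order #2] market_buy(qty=8): fills=none; bids=[-] asks=[-]
After op 4 [order #3] limit_sell(price=100, qty=5): fills=none; bids=[-] asks=[#3:5@100]
After op 5 cancel(order #1): fills=none; bids=[-] asks=[#3:5@100]
After op 6 [order #4] limit_buy(price=98, qty=4): fills=none; bids=[#4:4@98] asks=[#3:5@100]

Answer: bid=- ask=101
bid=- ask=-
bid=- ask=-
bid=- ask=100
bid=- ask=100
bid=98 ask=100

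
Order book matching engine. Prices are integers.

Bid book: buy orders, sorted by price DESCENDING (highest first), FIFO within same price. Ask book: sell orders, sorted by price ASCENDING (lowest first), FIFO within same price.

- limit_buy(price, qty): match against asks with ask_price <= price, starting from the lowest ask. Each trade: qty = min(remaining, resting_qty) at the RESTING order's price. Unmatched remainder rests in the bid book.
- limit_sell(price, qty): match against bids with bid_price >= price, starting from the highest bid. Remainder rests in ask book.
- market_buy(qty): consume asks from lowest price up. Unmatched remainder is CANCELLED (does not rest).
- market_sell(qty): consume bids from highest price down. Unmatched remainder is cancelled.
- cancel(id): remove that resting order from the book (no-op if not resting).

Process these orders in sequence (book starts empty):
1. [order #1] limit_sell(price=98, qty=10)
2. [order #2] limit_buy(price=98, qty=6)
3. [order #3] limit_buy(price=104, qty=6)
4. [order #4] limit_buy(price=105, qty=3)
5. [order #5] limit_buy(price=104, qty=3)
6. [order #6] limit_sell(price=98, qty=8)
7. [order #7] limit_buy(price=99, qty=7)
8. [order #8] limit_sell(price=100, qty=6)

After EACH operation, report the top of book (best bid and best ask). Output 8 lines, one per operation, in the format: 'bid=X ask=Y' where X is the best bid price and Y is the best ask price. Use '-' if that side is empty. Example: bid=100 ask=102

Answer: bid=- ask=98
bid=- ask=98
bid=104 ask=-
bid=105 ask=-
bid=105 ask=-
bid=- ask=-
bid=99 ask=-
bid=99 ask=100

Derivation:
After op 1 [order #1] limit_sell(price=98, qty=10): fills=none; bids=[-] asks=[#1:10@98]
After op 2 [order #2] limit_buy(price=98, qty=6): fills=#2x#1:6@98; bids=[-] asks=[#1:4@98]
After op 3 [order #3] limit_buy(price=104, qty=6): fills=#3x#1:4@98; bids=[#3:2@104] asks=[-]
After op 4 [order #4] limit_buy(price=105, qty=3): fills=none; bids=[#4:3@105 #3:2@104] asks=[-]
After op 5 [order #5] limit_buy(price=104, qty=3): fills=none; bids=[#4:3@105 #3:2@104 #5:3@104] asks=[-]
After op 6 [order #6] limit_sell(price=98, qty=8): fills=#4x#6:3@105 #3x#6:2@104 #5x#6:3@104; bids=[-] asks=[-]
After op 7 [order #7] limit_buy(price=99, qty=7): fills=none; bids=[#7:7@99] asks=[-]
After op 8 [order #8] limit_sell(price=100, qty=6): fills=none; bids=[#7:7@99] asks=[#8:6@100]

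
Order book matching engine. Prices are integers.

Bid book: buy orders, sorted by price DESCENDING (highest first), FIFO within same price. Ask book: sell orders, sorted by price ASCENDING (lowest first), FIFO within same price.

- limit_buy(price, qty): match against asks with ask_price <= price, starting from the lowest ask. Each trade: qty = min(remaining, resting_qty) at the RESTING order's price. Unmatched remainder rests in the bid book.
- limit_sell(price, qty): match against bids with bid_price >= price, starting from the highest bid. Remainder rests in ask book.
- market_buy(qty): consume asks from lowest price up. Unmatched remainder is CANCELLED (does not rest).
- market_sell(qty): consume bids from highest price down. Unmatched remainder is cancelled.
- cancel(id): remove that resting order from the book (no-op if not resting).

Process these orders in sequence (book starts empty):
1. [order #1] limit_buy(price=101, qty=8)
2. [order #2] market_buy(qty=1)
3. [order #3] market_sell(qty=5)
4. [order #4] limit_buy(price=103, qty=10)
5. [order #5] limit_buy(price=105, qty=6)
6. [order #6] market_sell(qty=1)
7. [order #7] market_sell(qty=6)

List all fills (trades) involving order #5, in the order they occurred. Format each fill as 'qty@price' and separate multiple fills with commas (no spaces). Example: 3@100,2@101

After op 1 [order #1] limit_buy(price=101, qty=8): fills=none; bids=[#1:8@101] asks=[-]
After op 2 [order #2] market_buy(qty=1): fills=none; bids=[#1:8@101] asks=[-]
After op 3 [order #3] market_sell(qty=5): fills=#1x#3:5@101; bids=[#1:3@101] asks=[-]
After op 4 [order #4] limit_buy(price=103, qty=10): fills=none; bids=[#4:10@103 #1:3@101] asks=[-]
After op 5 [order #5] limit_buy(price=105, qty=6): fills=none; bids=[#5:6@105 #4:10@103 #1:3@101] asks=[-]
After op 6 [order #6] market_sell(qty=1): fills=#5x#6:1@105; bids=[#5:5@105 #4:10@103 #1:3@101] asks=[-]
After op 7 [order #7] market_sell(qty=6): fills=#5x#7:5@105 #4x#7:1@103; bids=[#4:9@103 #1:3@101] asks=[-]

Answer: 1@105,5@105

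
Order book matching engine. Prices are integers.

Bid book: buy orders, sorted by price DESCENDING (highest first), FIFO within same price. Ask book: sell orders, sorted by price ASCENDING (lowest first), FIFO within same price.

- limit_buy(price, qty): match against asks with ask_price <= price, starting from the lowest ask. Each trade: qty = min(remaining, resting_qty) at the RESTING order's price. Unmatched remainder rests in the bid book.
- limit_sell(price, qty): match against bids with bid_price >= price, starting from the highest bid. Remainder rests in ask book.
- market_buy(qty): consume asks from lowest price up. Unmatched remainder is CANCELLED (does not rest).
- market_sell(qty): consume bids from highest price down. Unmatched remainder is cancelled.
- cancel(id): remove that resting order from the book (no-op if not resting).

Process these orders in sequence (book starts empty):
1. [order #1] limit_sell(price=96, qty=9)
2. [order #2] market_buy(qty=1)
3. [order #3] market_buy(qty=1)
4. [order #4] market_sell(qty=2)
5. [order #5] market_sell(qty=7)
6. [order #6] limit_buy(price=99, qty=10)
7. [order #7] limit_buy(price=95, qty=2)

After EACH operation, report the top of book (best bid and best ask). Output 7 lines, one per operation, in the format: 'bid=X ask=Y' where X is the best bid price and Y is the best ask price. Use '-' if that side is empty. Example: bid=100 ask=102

Answer: bid=- ask=96
bid=- ask=96
bid=- ask=96
bid=- ask=96
bid=- ask=96
bid=99 ask=-
bid=99 ask=-

Derivation:
After op 1 [order #1] limit_sell(price=96, qty=9): fills=none; bids=[-] asks=[#1:9@96]
After op 2 [order #2] market_buy(qty=1): fills=#2x#1:1@96; bids=[-] asks=[#1:8@96]
After op 3 [order #3] market_buy(qty=1): fills=#3x#1:1@96; bids=[-] asks=[#1:7@96]
After op 4 [order #4] market_sell(qty=2): fills=none; bids=[-] asks=[#1:7@96]
After op 5 [order #5] market_sell(qty=7): fills=none; bids=[-] asks=[#1:7@96]
After op 6 [order #6] limit_buy(price=99, qty=10): fills=#6x#1:7@96; bids=[#6:3@99] asks=[-]
After op 7 [order #7] limit_buy(price=95, qty=2): fills=none; bids=[#6:3@99 #7:2@95] asks=[-]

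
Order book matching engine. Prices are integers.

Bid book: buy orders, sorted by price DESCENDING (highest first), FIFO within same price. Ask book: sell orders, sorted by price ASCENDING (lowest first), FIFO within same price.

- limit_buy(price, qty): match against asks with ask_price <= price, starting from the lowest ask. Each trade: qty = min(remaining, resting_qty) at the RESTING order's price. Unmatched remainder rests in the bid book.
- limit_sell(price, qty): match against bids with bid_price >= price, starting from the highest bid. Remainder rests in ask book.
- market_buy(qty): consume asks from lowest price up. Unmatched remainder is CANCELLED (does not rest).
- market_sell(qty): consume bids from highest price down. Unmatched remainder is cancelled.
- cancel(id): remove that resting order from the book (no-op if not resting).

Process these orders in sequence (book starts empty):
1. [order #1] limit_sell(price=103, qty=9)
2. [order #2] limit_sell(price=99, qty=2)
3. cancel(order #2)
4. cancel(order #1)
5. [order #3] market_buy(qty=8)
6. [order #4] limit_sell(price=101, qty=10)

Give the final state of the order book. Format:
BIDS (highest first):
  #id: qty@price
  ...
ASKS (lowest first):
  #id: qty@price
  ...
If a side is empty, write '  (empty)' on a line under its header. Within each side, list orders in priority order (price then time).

After op 1 [order #1] limit_sell(price=103, qty=9): fills=none; bids=[-] asks=[#1:9@103]
After op 2 [order #2] limit_sell(price=99, qty=2): fills=none; bids=[-] asks=[#2:2@99 #1:9@103]
After op 3 cancel(order #2): fills=none; bids=[-] asks=[#1:9@103]
After op 4 cancel(order #1): fills=none; bids=[-] asks=[-]
After op 5 [order #3] market_buy(qty=8): fills=none; bids=[-] asks=[-]
After op 6 [order #4] limit_sell(price=101, qty=10): fills=none; bids=[-] asks=[#4:10@101]

Answer: BIDS (highest first):
  (empty)
ASKS (lowest first):
  #4: 10@101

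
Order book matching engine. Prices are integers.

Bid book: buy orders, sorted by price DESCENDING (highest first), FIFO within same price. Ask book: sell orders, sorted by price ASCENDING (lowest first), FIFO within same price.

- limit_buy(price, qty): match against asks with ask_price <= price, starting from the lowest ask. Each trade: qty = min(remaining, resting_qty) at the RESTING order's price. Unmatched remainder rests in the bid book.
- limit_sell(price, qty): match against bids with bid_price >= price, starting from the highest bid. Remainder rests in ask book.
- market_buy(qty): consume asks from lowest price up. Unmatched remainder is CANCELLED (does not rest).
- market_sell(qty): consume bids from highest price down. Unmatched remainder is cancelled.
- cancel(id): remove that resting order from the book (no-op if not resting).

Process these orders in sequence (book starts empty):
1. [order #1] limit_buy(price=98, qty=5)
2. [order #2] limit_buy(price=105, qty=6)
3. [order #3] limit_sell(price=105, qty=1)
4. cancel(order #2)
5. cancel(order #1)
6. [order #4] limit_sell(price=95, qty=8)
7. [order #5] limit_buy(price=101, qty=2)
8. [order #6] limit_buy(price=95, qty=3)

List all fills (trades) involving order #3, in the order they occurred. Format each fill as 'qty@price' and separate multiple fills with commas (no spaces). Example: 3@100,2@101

Answer: 1@105

Derivation:
After op 1 [order #1] limit_buy(price=98, qty=5): fills=none; bids=[#1:5@98] asks=[-]
After op 2 [order #2] limit_buy(price=105, qty=6): fills=none; bids=[#2:6@105 #1:5@98] asks=[-]
After op 3 [order #3] limit_sell(price=105, qty=1): fills=#2x#3:1@105; bids=[#2:5@105 #1:5@98] asks=[-]
After op 4 cancel(order #2): fills=none; bids=[#1:5@98] asks=[-]
After op 5 cancel(order #1): fills=none; bids=[-] asks=[-]
After op 6 [order #4] limit_sell(price=95, qty=8): fills=none; bids=[-] asks=[#4:8@95]
After op 7 [order #5] limit_buy(price=101, qty=2): fills=#5x#4:2@95; bids=[-] asks=[#4:6@95]
After op 8 [order #6] limit_buy(price=95, qty=3): fills=#6x#4:3@95; bids=[-] asks=[#4:3@95]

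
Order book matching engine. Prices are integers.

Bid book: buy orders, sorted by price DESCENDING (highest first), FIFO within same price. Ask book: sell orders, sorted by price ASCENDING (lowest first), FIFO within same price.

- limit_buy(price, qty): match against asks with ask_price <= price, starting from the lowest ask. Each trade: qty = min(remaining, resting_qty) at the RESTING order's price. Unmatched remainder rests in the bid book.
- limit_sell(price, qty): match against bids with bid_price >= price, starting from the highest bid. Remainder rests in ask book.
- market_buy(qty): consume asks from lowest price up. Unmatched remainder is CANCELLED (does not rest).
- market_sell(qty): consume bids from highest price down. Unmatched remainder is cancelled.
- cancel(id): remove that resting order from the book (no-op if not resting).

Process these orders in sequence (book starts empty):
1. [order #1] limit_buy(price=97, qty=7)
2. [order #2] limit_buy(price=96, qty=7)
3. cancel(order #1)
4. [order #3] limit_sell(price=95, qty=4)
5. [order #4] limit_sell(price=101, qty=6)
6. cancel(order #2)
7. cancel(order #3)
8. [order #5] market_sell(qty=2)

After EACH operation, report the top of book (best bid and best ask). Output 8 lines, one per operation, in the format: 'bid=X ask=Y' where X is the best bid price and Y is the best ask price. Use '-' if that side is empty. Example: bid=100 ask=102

After op 1 [order #1] limit_buy(price=97, qty=7): fills=none; bids=[#1:7@97] asks=[-]
After op 2 [order #2] limit_buy(price=96, qty=7): fills=none; bids=[#1:7@97 #2:7@96] asks=[-]
After op 3 cancel(order #1): fills=none; bids=[#2:7@96] asks=[-]
After op 4 [order #3] limit_sell(price=95, qty=4): fills=#2x#3:4@96; bids=[#2:3@96] asks=[-]
After op 5 [order #4] limit_sell(price=101, qty=6): fills=none; bids=[#2:3@96] asks=[#4:6@101]
After op 6 cancel(order #2): fills=none; bids=[-] asks=[#4:6@101]
After op 7 cancel(order #3): fills=none; bids=[-] asks=[#4:6@101]
After op 8 [order #5] market_sell(qty=2): fills=none; bids=[-] asks=[#4:6@101]

Answer: bid=97 ask=-
bid=97 ask=-
bid=96 ask=-
bid=96 ask=-
bid=96 ask=101
bid=- ask=101
bid=- ask=101
bid=- ask=101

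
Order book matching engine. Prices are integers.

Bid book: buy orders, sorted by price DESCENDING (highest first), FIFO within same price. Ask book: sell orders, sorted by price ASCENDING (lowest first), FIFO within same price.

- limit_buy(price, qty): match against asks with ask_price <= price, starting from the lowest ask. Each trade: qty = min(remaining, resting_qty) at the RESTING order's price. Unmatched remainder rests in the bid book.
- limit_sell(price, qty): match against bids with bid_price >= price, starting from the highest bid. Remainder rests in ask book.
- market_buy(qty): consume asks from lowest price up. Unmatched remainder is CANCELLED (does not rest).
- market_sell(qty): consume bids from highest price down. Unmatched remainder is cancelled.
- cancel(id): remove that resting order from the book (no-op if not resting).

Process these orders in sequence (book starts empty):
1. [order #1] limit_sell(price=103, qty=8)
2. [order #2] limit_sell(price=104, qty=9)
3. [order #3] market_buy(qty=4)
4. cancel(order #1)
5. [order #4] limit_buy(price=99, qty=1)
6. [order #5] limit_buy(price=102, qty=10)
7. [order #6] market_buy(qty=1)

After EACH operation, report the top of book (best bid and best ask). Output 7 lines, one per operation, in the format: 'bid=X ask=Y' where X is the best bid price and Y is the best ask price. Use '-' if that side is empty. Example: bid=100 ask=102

Answer: bid=- ask=103
bid=- ask=103
bid=- ask=103
bid=- ask=104
bid=99 ask=104
bid=102 ask=104
bid=102 ask=104

Derivation:
After op 1 [order #1] limit_sell(price=103, qty=8): fills=none; bids=[-] asks=[#1:8@103]
After op 2 [order #2] limit_sell(price=104, qty=9): fills=none; bids=[-] asks=[#1:8@103 #2:9@104]
After op 3 [order #3] market_buy(qty=4): fills=#3x#1:4@103; bids=[-] asks=[#1:4@103 #2:9@104]
After op 4 cancel(order #1): fills=none; bids=[-] asks=[#2:9@104]
After op 5 [order #4] limit_buy(price=99, qty=1): fills=none; bids=[#4:1@99] asks=[#2:9@104]
After op 6 [order #5] limit_buy(price=102, qty=10): fills=none; bids=[#5:10@102 #4:1@99] asks=[#2:9@104]
After op 7 [order #6] market_buy(qty=1): fills=#6x#2:1@104; bids=[#5:10@102 #4:1@99] asks=[#2:8@104]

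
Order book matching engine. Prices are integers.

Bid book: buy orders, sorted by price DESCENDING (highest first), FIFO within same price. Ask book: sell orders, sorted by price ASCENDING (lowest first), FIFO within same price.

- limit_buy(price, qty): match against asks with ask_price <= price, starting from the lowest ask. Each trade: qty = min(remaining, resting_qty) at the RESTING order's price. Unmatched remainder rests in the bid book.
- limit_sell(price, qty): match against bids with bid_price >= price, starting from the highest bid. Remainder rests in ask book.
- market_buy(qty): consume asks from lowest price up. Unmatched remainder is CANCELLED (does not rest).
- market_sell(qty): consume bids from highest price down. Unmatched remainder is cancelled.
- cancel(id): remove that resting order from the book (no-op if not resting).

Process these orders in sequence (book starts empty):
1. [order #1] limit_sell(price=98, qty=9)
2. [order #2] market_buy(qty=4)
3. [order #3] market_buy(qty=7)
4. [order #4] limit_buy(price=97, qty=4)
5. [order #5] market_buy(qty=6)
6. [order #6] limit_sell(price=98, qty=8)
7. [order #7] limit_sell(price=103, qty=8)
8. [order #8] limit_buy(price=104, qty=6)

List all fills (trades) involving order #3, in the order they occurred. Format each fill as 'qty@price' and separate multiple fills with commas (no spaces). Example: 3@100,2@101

Answer: 5@98

Derivation:
After op 1 [order #1] limit_sell(price=98, qty=9): fills=none; bids=[-] asks=[#1:9@98]
After op 2 [order #2] market_buy(qty=4): fills=#2x#1:4@98; bids=[-] asks=[#1:5@98]
After op 3 [order #3] market_buy(qty=7): fills=#3x#1:5@98; bids=[-] asks=[-]
After op 4 [order #4] limit_buy(price=97, qty=4): fills=none; bids=[#4:4@97] asks=[-]
After op 5 [order #5] market_buy(qty=6): fills=none; bids=[#4:4@97] asks=[-]
After op 6 [order #6] limit_sell(price=98, qty=8): fills=none; bids=[#4:4@97] asks=[#6:8@98]
After op 7 [order #7] limit_sell(price=103, qty=8): fills=none; bids=[#4:4@97] asks=[#6:8@98 #7:8@103]
After op 8 [order #8] limit_buy(price=104, qty=6): fills=#8x#6:6@98; bids=[#4:4@97] asks=[#6:2@98 #7:8@103]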